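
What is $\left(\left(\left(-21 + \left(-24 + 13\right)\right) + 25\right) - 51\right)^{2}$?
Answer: $3364$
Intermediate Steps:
$\left(\left(\left(-21 + \left(-24 + 13\right)\right) + 25\right) - 51\right)^{2} = \left(\left(\left(-21 - 11\right) + 25\right) - 51\right)^{2} = \left(\left(-32 + 25\right) - 51\right)^{2} = \left(-7 - 51\right)^{2} = \left(-58\right)^{2} = 3364$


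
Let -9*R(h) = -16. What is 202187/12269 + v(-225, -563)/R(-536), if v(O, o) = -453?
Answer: -46785721/196304 ≈ -238.33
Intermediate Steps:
R(h) = 16/9 (R(h) = -⅑*(-16) = 16/9)
202187/12269 + v(-225, -563)/R(-536) = 202187/12269 - 453/16/9 = 202187*(1/12269) - 453*9/16 = 202187/12269 - 4077/16 = -46785721/196304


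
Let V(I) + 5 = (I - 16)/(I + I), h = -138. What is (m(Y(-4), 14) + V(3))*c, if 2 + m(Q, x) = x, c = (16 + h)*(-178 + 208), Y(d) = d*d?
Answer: -17690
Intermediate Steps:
V(I) = -5 + (-16 + I)/(2*I) (V(I) = -5 + (I - 16)/(I + I) = -5 + (-16 + I)/((2*I)) = -5 + (-16 + I)*(1/(2*I)) = -5 + (-16 + I)/(2*I))
Y(d) = d²
c = -3660 (c = (16 - 138)*(-178 + 208) = -122*30 = -3660)
m(Q, x) = -2 + x
(m(Y(-4), 14) + V(3))*c = ((-2 + 14) + (-9/2 - 8/3))*(-3660) = (12 + (-9/2 - 8*⅓))*(-3660) = (12 + (-9/2 - 8/3))*(-3660) = (12 - 43/6)*(-3660) = (29/6)*(-3660) = -17690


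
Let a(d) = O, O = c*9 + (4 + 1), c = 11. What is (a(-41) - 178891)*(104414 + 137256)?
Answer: -43207454290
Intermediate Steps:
O = 104 (O = 11*9 + (4 + 1) = 99 + 5 = 104)
a(d) = 104
(a(-41) - 178891)*(104414 + 137256) = (104 - 178891)*(104414 + 137256) = -178787*241670 = -43207454290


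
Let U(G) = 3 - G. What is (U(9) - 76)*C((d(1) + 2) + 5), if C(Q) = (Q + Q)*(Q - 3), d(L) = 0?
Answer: -4592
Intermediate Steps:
C(Q) = 2*Q*(-3 + Q) (C(Q) = (2*Q)*(-3 + Q) = 2*Q*(-3 + Q))
(U(9) - 76)*C((d(1) + 2) + 5) = ((3 - 1*9) - 76)*(2*((0 + 2) + 5)*(-3 + ((0 + 2) + 5))) = ((3 - 9) - 76)*(2*(2 + 5)*(-3 + (2 + 5))) = (-6 - 76)*(2*7*(-3 + 7)) = -164*7*4 = -82*56 = -4592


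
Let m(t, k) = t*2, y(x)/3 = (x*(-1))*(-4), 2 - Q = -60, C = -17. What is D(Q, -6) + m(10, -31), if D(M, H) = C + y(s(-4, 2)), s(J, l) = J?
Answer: -45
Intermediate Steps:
Q = 62 (Q = 2 - 1*(-60) = 2 + 60 = 62)
y(x) = 12*x (y(x) = 3*((x*(-1))*(-4)) = 3*(-x*(-4)) = 3*(4*x) = 12*x)
D(M, H) = -65 (D(M, H) = -17 + 12*(-4) = -17 - 48 = -65)
m(t, k) = 2*t
D(Q, -6) + m(10, -31) = -65 + 2*10 = -65 + 20 = -45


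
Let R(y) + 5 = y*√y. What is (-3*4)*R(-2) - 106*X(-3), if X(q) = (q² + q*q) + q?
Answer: -1530 + 24*I*√2 ≈ -1530.0 + 33.941*I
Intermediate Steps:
R(y) = -5 + y^(3/2) (R(y) = -5 + y*√y = -5 + y^(3/2))
X(q) = q + 2*q² (X(q) = (q² + q²) + q = 2*q² + q = q + 2*q²)
(-3*4)*R(-2) - 106*X(-3) = (-3*4)*(-5 + (-2)^(3/2)) - (-318)*(1 + 2*(-3)) = -12*(-5 - 2*I*√2) - (-318)*(1 - 6) = (60 + 24*I*√2) - (-318)*(-5) = (60 + 24*I*√2) - 106*15 = (60 + 24*I*√2) - 1590 = -1530 + 24*I*√2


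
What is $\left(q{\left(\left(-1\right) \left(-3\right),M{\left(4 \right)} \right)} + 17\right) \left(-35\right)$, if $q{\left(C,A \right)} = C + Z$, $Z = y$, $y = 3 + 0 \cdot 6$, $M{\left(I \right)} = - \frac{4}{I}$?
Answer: $-805$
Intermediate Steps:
$y = 3$ ($y = 3 + 0 = 3$)
$Z = 3$
$q{\left(C,A \right)} = 3 + C$ ($q{\left(C,A \right)} = C + 3 = 3 + C$)
$\left(q{\left(\left(-1\right) \left(-3\right),M{\left(4 \right)} \right)} + 17\right) \left(-35\right) = \left(\left(3 - -3\right) + 17\right) \left(-35\right) = \left(\left(3 + 3\right) + 17\right) \left(-35\right) = \left(6 + 17\right) \left(-35\right) = 23 \left(-35\right) = -805$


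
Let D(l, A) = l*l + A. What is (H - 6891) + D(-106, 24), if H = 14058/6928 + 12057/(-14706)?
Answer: 37104230587/8490264 ≈ 4370.2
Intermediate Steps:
H = 10267171/8490264 (H = 14058*(1/6928) + 12057*(-1/14706) = 7029/3464 - 4019/4902 = 10267171/8490264 ≈ 1.2093)
D(l, A) = A + l² (D(l, A) = l² + A = A + l²)
(H - 6891) + D(-106, 24) = (10267171/8490264 - 6891) + (24 + (-106)²) = -58496142053/8490264 + (24 + 11236) = -58496142053/8490264 + 11260 = 37104230587/8490264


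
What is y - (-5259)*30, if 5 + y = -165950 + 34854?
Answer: 26669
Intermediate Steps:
y = -131101 (y = -5 + (-165950 + 34854) = -5 - 131096 = -131101)
y - (-5259)*30 = -131101 - (-5259)*30 = -131101 - 1*(-157770) = -131101 + 157770 = 26669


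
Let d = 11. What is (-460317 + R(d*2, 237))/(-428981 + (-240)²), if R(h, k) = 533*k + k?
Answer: 333759/371381 ≈ 0.89870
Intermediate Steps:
R(h, k) = 534*k
(-460317 + R(d*2, 237))/(-428981 + (-240)²) = (-460317 + 534*237)/(-428981 + (-240)²) = (-460317 + 126558)/(-428981 + 57600) = -333759/(-371381) = -333759*(-1/371381) = 333759/371381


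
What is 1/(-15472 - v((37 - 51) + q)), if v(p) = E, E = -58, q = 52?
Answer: -1/15414 ≈ -6.4876e-5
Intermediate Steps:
v(p) = -58
1/(-15472 - v((37 - 51) + q)) = 1/(-15472 - 1*(-58)) = 1/(-15472 + 58) = 1/(-15414) = -1/15414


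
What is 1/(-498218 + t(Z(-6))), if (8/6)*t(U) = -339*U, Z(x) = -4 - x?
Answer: -2/997453 ≈ -2.0051e-6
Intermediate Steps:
t(U) = -1017*U/4 (t(U) = 3*(-339*U)/4 = -1017*U/4)
1/(-498218 + t(Z(-6))) = 1/(-498218 - 1017*(-4 - 1*(-6))/4) = 1/(-498218 - 1017*(-4 + 6)/4) = 1/(-498218 - 1017/4*2) = 1/(-498218 - 1017/2) = 1/(-997453/2) = -2/997453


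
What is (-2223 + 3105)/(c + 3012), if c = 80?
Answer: 441/1546 ≈ 0.28525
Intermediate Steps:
(-2223 + 3105)/(c + 3012) = (-2223 + 3105)/(80 + 3012) = 882/3092 = 882*(1/3092) = 441/1546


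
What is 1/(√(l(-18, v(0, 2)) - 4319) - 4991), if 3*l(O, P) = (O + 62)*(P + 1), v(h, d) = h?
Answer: -14973/74743156 - I*√38739/74743156 ≈ -0.00020033 - 2.6333e-6*I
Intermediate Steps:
l(O, P) = (1 + P)*(62 + O)/3 (l(O, P) = ((O + 62)*(P + 1))/3 = ((62 + O)*(1 + P))/3 = ((1 + P)*(62 + O))/3 = (1 + P)*(62 + O)/3)
1/(√(l(-18, v(0, 2)) - 4319) - 4991) = 1/(√((62/3 + (⅓)*(-18) + (62/3)*0 + (⅓)*(-18)*0) - 4319) - 4991) = 1/(√((62/3 - 6 + 0 + 0) - 4319) - 4991) = 1/(√(44/3 - 4319) - 4991) = 1/(√(-12913/3) - 4991) = 1/(I*√38739/3 - 4991) = 1/(-4991 + I*√38739/3)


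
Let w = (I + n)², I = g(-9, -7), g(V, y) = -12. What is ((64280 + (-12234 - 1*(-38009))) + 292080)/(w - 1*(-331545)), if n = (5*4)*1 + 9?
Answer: 382135/331834 ≈ 1.1516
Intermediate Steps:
I = -12
n = 29 (n = 20*1 + 9 = 20 + 9 = 29)
w = 289 (w = (-12 + 29)² = 17² = 289)
((64280 + (-12234 - 1*(-38009))) + 292080)/(w - 1*(-331545)) = ((64280 + (-12234 - 1*(-38009))) + 292080)/(289 - 1*(-331545)) = ((64280 + (-12234 + 38009)) + 292080)/(289 + 331545) = ((64280 + 25775) + 292080)/331834 = (90055 + 292080)*(1/331834) = 382135*(1/331834) = 382135/331834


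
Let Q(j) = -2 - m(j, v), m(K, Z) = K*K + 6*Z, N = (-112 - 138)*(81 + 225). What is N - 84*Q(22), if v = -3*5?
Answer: -43236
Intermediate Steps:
N = -76500 (N = -250*306 = -76500)
v = -15
m(K, Z) = K² + 6*Z
Q(j) = 88 - j² (Q(j) = -2 - (j² + 6*(-15)) = -2 - (j² - 90) = -2 - (-90 + j²) = -2 + (90 - j²) = 88 - j²)
N - 84*Q(22) = -76500 - 84*(88 - 1*22²) = -76500 - 84*(88 - 1*484) = -76500 - 84*(88 - 484) = -76500 - 84*(-396) = -76500 + 33264 = -43236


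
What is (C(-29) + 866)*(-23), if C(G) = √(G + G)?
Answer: -19918 - 23*I*√58 ≈ -19918.0 - 175.16*I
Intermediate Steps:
C(G) = √2*√G (C(G) = √(2*G) = √2*√G)
(C(-29) + 866)*(-23) = (√2*√(-29) + 866)*(-23) = (√2*(I*√29) + 866)*(-23) = (I*√58 + 866)*(-23) = (866 + I*√58)*(-23) = -19918 - 23*I*√58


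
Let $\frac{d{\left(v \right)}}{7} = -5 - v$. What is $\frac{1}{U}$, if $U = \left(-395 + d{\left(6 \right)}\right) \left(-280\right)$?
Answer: $\frac{1}{132160} \approx 7.5666 \cdot 10^{-6}$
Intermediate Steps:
$d{\left(v \right)} = -35 - 7 v$ ($d{\left(v \right)} = 7 \left(-5 - v\right) = -35 - 7 v$)
$U = 132160$ ($U = \left(-395 - 77\right) \left(-280\right) = \left(-472\right) \left(-280\right) = 132160$)
$\frac{1}{U} = \frac{1}{132160}$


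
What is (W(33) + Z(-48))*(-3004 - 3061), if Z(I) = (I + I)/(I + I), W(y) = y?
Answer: -206210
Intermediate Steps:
Z(I) = 1 (Z(I) = (2*I)/((2*I)) = (2*I)*(1/(2*I)) = 1)
(W(33) + Z(-48))*(-3004 - 3061) = (33 + 1)*(-3004 - 3061) = 34*(-6065) = -206210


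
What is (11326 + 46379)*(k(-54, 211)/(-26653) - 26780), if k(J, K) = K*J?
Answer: -41187286863930/26653 ≈ -1.5453e+9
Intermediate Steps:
k(J, K) = J*K
(11326 + 46379)*(k(-54, 211)/(-26653) - 26780) = (11326 + 46379)*(-54*211/(-26653) - 26780) = 57705*(-11394*(-1/26653) - 26780) = 57705*(11394/26653 - 26780) = 57705*(-713755946/26653) = -41187286863930/26653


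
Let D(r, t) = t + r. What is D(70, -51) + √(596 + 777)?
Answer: 19 + √1373 ≈ 56.054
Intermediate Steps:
D(r, t) = r + t
D(70, -51) + √(596 + 777) = (70 - 51) + √(596 + 777) = 19 + √1373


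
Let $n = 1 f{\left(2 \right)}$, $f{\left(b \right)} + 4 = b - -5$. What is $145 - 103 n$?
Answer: $-164$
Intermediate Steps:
$f{\left(b \right)} = 1 + b$ ($f{\left(b \right)} = -4 + \left(b - -5\right) = -4 + \left(b + 5\right) = -4 + \left(5 + b\right) = 1 + b$)
$n = 3$ ($n = 1 \left(1 + 2\right) = 1 \cdot 3 = 3$)
$145 - 103 n = 145 - 309 = -164$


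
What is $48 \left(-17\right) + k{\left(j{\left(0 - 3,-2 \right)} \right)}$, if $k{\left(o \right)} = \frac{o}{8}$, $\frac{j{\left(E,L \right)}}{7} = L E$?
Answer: $- \frac{3243}{4} \approx -810.75$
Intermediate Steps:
$j{\left(E,L \right)} = 7 E L$ ($j{\left(E,L \right)} = 7 L E = 7 E L$)
$k{\left(o \right)} = \frac{o}{8}$ ($k{\left(o \right)} = o \frac{1}{8} = \frac{o}{8}$)
$48 \left(-17\right) + k{\left(j{\left(0 - 3,-2 \right)} \right)} = 48 \left(-17\right) + \frac{7 \left(0 - 3\right) \left(-2\right)}{8} = -816 + \frac{7 \left(0 - 3\right) \left(-2\right)}{8} = -816 + \frac{7 \left(-3\right) \left(-2\right)}{8} = -816 + \frac{1}{8} \cdot 42 = -816 + \frac{21}{4} = - \frac{3243}{4}$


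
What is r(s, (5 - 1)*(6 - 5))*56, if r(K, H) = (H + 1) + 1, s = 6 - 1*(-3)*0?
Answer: 336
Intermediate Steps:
s = 6 (s = 6 + 3*0 = 6 + 0 = 6)
r(K, H) = 2 + H (r(K, H) = (1 + H) + 1 = 2 + H)
r(s, (5 - 1)*(6 - 5))*56 = (2 + (5 - 1)*(6 - 5))*56 = (2 + 4*1)*56 = (2 + 4)*56 = 6*56 = 336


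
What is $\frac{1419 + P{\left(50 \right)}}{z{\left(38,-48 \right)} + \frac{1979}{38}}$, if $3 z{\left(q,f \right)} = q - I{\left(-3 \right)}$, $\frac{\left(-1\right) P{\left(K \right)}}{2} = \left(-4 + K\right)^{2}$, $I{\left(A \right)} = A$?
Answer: $- \frac{320682}{7495} \approx -42.786$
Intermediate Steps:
$P{\left(K \right)} = - 2 \left(-4 + K\right)^{2}$
$z{\left(q,f \right)} = 1 + \frac{q}{3}$ ($z{\left(q,f \right)} = \frac{q - -3}{3} = \frac{q + 3}{3} = \frac{3 + q}{3} = 1 + \frac{q}{3}$)
$\frac{1419 + P{\left(50 \right)}}{z{\left(38,-48 \right)} + \frac{1979}{38}} = \frac{1419 - 2 \left(-4 + 50\right)^{2}}{\left(1 + \frac{1}{3} \cdot 38\right) + \frac{1979}{38}} = \frac{1419 - 2 \cdot 46^{2}}{\left(1 + \frac{38}{3}\right) + 1979 \cdot \frac{1}{38}} = \frac{1419 - 4232}{\frac{41}{3} + \frac{1979}{38}} = \frac{1419 - 4232}{\frac{7495}{114}} = \left(-2813\right) \frac{114}{7495} = - \frac{320682}{7495}$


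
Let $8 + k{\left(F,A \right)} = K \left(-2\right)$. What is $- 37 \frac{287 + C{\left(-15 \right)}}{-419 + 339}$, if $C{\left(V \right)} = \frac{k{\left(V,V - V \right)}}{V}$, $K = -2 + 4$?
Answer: $\frac{53243}{400} \approx 133.11$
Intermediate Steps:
$K = 2$
$k{\left(F,A \right)} = -12$ ($k{\left(F,A \right)} = -8 + 2 \left(-2\right) = -8 - 4 = -12$)
$C{\left(V \right)} = - \frac{12}{V}$
$- 37 \frac{287 + C{\left(-15 \right)}}{-419 + 339} = - 37 \frac{287 - \frac{12}{-15}}{-419 + 339} = - 37 \frac{287 - - \frac{4}{5}}{-80} = - 37 \left(287 + \frac{4}{5}\right) \left(- \frac{1}{80}\right) = - 37 \cdot \frac{1439}{5} \left(- \frac{1}{80}\right) = \left(-37\right) \left(- \frac{1439}{400}\right) = \frac{53243}{400}$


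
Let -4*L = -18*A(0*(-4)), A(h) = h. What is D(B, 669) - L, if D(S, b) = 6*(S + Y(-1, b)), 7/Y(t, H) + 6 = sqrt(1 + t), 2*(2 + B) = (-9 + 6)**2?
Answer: 8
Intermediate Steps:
B = 5/2 (B = -2 + (-9 + 6)**2/2 = -2 + (1/2)*(-3)**2 = -2 + (1/2)*9 = -2 + 9/2 = 5/2 ≈ 2.5000)
Y(t, H) = 7/(-6 + sqrt(1 + t))
L = 0 (L = -(-9)*0*(-4)/2 = -(-9)*0/2 = -1/4*0 = 0)
D(S, b) = -7 + 6*S (D(S, b) = 6*(S + 7/(-6 + sqrt(1 - 1))) = 6*(S + 7/(-6 + sqrt(0))) = 6*(S + 7/(-6 + 0)) = 6*(S + 7/(-6)) = 6*(S + 7*(-1/6)) = 6*(S - 7/6) = 6*(-7/6 + S) = -7 + 6*S)
D(B, 669) - L = (-7 + 6*(5/2)) - 1*0 = (-7 + 15) + 0 = 8 + 0 = 8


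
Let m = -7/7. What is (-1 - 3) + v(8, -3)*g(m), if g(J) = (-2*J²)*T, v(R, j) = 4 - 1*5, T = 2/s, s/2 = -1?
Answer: -6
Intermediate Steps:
s = -2 (s = 2*(-1) = -2)
m = -1 (m = -7*⅐ = -1)
T = -1 (T = 2/(-2) = 2*(-½) = -1)
v(R, j) = -1 (v(R, j) = 4 - 5 = -1)
g(J) = 2*J² (g(J) = -2*J²*(-1) = 2*J²)
(-1 - 3) + v(8, -3)*g(m) = (-1 - 3) - 2*(-1)² = -4 - 2 = -6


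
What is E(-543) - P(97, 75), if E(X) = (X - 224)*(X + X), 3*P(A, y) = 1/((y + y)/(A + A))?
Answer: 187416353/225 ≈ 8.3296e+5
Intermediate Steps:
P(A, y) = A/(3*y) (P(A, y) = 1/(3*(((y + y)/(A + A)))) = 1/(3*(((2*y)/((2*A))))) = 1/(3*(((2*y)*(1/(2*A))))) = 1/(3*((y/A))) = (A/y)/3 = A/(3*y))
E(X) = 2*X*(-224 + X) (E(X) = (-224 + X)*(2*X) = 2*X*(-224 + X))
E(-543) - P(97, 75) = 2*(-543)*(-224 - 543) - 97/(3*75) = 2*(-543)*(-767) - 97/(3*75) = 832962 - 1*97/225 = 832962 - 97/225 = 187416353/225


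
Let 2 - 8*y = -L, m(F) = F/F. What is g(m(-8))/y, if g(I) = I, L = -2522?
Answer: -1/315 ≈ -0.0031746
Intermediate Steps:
m(F) = 1
y = -315 (y = ¼ - (-1)*(-2522)/8 = ¼ - ⅛*2522 = ¼ - 1261/4 = -315)
g(m(-8))/y = 1/(-315) = 1*(-1/315) = -1/315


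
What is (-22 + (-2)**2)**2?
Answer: 324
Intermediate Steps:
(-22 + (-2)**2)**2 = (-22 + 4)**2 = (-18)**2 = 324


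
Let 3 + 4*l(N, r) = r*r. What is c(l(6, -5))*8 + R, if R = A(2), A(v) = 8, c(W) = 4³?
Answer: 520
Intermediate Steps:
l(N, r) = -¾ + r²/4 (l(N, r) = -¾ + (r*r)/4 = -¾ + r²/4)
c(W) = 64
R = 8
c(l(6, -5))*8 + R = 64*8 + 8 = 512 + 8 = 520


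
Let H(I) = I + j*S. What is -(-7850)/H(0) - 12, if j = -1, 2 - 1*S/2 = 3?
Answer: 3913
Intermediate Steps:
S = -2 (S = 4 - 2*3 = 4 - 6 = -2)
H(I) = 2 + I (H(I) = I - 1*(-2) = I + 2 = 2 + I)
-(-7850)/H(0) - 12 = -(-7850)/(2 + 0) - 12 = -(-7850)/2 - 12 = -157*(-25) - 12 = 3925 - 12 = 3913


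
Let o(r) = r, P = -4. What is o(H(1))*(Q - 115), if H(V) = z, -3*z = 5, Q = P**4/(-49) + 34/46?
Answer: 673300/3381 ≈ 199.14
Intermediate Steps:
Q = -5055/1127 (Q = (-4)**4/(-49) + 34/46 = 256*(-1/49) + 34*(1/46) = -256/49 + 17/23 = -5055/1127 ≈ -4.4854)
z = -5/3 (z = -1/3*5 = -5/3 ≈ -1.6667)
H(V) = -5/3
o(H(1))*(Q - 115) = -5*(-5055/1127 - 115)/3 = -5/3*(-134660/1127) = 673300/3381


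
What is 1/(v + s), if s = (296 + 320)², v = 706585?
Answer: 1/1086041 ≈ 9.2078e-7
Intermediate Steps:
s = 379456 (s = 616² = 379456)
1/(v + s) = 1/(706585 + 379456) = 1/1086041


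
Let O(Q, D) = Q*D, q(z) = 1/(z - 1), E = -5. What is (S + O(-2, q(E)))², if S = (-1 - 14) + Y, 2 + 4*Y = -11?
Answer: 46225/144 ≈ 321.01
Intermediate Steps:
Y = -13/4 (Y = -½ + (¼)*(-11) = -½ - 11/4 = -13/4 ≈ -3.2500)
q(z) = 1/(-1 + z)
O(Q, D) = D*Q
S = -73/4 (S = (-1 - 14) - 13/4 = -15 - 13/4 = -73/4 ≈ -18.250)
(S + O(-2, q(E)))² = (-73/4 - 2/(-1 - 5))² = (-73/4 - 2/(-6))² = (-73/4 - ⅙*(-2))² = (-73/4 + ⅓)² = (-215/12)² = 46225/144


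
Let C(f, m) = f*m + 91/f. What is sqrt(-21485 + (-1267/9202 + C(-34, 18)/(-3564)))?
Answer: I*sqrt(20612341831120278118)/30973932 ≈ 146.58*I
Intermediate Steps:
C(f, m) = 91/f + f*m
sqrt(-21485 + (-1267/9202 + C(-34, 18)/(-3564))) = sqrt(-21485 + (-1267/9202 + (91/(-34) - 34*18)/(-3564))) = sqrt(-21485 + (-1267*1/9202 + (91*(-1/34) - 612)*(-1/3564))) = sqrt(-21485 + (-1267/9202 + (-91/34 - 612)*(-1/3564))) = sqrt(-21485 + (-1267/9202 - 20899/34*(-1/3564))) = sqrt(-21485 + (-1267/9202 + 20899/121176)) = sqrt(-21485 + 19391303/557530776) = sqrt(-11978529331057/557530776) = I*sqrt(20612341831120278118)/30973932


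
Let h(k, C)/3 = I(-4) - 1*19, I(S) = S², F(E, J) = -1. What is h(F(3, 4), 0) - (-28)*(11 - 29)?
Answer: -513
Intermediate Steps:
h(k, C) = -9 (h(k, C) = 3*((-4)² - 1*19) = 3*(16 - 19) = 3*(-3) = -9)
h(F(3, 4), 0) - (-28)*(11 - 29) = -9 - (-28)*(11 - 29) = -9 - (-28)*(-18) = -9 - 1*504 = -9 - 504 = -513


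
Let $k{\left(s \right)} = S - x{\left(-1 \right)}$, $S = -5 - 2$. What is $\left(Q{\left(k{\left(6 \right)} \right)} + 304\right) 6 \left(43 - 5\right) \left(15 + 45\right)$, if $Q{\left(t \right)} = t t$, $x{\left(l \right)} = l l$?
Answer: $5034240$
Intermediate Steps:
$x{\left(l \right)} = l^{2}$
$S = -7$
$k{\left(s \right)} = -8$ ($k{\left(s \right)} = -7 - \left(-1\right)^{2} = -7 - 1 = -8$)
$Q{\left(t \right)} = t^{2}$
$\left(Q{\left(k{\left(6 \right)} \right)} + 304\right) 6 \left(43 - 5\right) \left(15 + 45\right) = \left(\left(-8\right)^{2} + 304\right) 6 \left(43 - 5\right) \left(15 + 45\right) = \left(64 + 304\right) 6 \cdot 38 \cdot 60 = 368 \cdot 6 \cdot 2280 = 368 \cdot 13680 = 5034240$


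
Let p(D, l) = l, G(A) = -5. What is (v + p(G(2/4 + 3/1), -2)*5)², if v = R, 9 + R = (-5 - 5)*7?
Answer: 7921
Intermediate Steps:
R = -79 (R = -9 + (-5 - 5)*7 = -9 - 10*7 = -9 - 70 = -79)
v = -79
(v + p(G(2/4 + 3/1), -2)*5)² = (-79 - 2*5)² = (-79 - 10)² = (-89)² = 7921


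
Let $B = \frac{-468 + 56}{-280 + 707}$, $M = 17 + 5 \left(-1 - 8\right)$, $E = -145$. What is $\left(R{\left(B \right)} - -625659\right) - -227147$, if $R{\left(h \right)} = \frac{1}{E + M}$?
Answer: $\frac{147535437}{173} \approx 8.5281 \cdot 10^{5}$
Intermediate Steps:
$M = -28$ ($M = 17 + 5 \left(-9\right) = 17 - 45 = -28$)
$B = - \frac{412}{427} \approx -0.96487$
$R{\left(h \right)} = - \frac{1}{173}$ ($R{\left(h \right)} = \frac{1}{-145 - 28} = \frac{1}{-173} = - \frac{1}{173}$)
$\left(R{\left(B \right)} - -625659\right) - -227147 = \left(- \frac{1}{173} - -625659\right) - -227147 = \left(- \frac{1}{173} + 625659\right) + 227147 = \frac{108239006}{173} + 227147 = \frac{147535437}{173}$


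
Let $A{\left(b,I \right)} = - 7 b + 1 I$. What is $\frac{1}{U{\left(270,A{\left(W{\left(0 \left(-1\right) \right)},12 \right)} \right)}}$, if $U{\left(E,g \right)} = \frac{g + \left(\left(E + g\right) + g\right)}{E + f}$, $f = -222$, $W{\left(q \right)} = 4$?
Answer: $\frac{8}{37} \approx 0.21622$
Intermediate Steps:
$A{\left(b,I \right)} = I - 7 b$ ($A{\left(b,I \right)} = - 7 b + I = I - 7 b$)
$U{\left(E,g \right)} = \frac{E + 3 g}{-222 + E}$ ($U{\left(E,g \right)} = \frac{g + \left(\left(E + g\right) + g\right)}{E - 222} = \frac{g + \left(E + 2 g\right)}{-222 + E} = \frac{E + 3 g}{-222 + E}$)
$\frac{1}{U{\left(270,A{\left(W{\left(0 \left(-1\right) \right)},12 \right)} \right)}} = \frac{1}{\frac{1}{-222 + 270} \left(270 + 3 \left(12 - 28\right)\right)} = \frac{1}{\frac{1}{48} \left(270 + 3 \left(12 - 28\right)\right)} = \frac{1}{\frac{1}{48} \left(270 + 3 \left(-16\right)\right)} = \frac{1}{\frac{1}{48} \left(270 - 48\right)} = \frac{1}{\frac{1}{48} \cdot 222} = \frac{1}{\frac{37}{8}} = \frac{8}{37}$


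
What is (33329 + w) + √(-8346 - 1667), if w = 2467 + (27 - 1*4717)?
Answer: 31106 + I*√10013 ≈ 31106.0 + 100.06*I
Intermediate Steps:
w = -2223 (w = 2467 + (27 - 4717) = 2467 - 4690 = -2223)
(33329 + w) + √(-8346 - 1667) = (33329 - 2223) + √(-8346 - 1667) = 31106 + √(-10013) = 31106 + I*√10013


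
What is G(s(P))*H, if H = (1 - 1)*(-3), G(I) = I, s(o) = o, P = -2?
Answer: 0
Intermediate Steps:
H = 0 (H = 0*(-3) = 0)
G(s(P))*H = -2*0 = 0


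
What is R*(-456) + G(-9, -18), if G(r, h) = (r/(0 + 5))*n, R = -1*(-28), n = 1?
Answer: -63849/5 ≈ -12770.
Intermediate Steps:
R = 28
G(r, h) = r/5 (G(r, h) = (r/(0 + 5))*1 = (r/5)*1 = r/5)
R*(-456) + G(-9, -18) = 28*(-456) + (1/5)*(-9) = -12768 - 9/5 = -63849/5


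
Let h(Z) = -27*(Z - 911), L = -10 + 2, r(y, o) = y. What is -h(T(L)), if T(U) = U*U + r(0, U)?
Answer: -22869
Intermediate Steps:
L = -8
T(U) = U² (T(U) = U*U + 0 = U² + 0 = U²)
h(Z) = 24597 - 27*Z (h(Z) = -27*(-911 + Z) = 24597 - 27*Z)
-h(T(L)) = -(24597 - 27*(-8)²) = -(24597 - 27*64) = -(24597 - 1728) = -1*22869 = -22869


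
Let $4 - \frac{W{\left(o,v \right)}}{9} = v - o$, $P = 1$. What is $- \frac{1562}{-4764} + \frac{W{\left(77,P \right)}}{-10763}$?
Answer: $\frac{6690863}{25637466} \approx 0.26098$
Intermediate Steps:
$W{\left(o,v \right)} = 36 - 9 v + 9 o$ ($W{\left(o,v \right)} = 36 - 9 \left(v - o\right) = 36 + \left(- 9 v + 9 o\right) = 36 - 9 v + 9 o$)
$- \frac{1562}{-4764} + \frac{W{\left(77,P \right)}}{-10763} = - \frac{1562}{-4764} + \frac{36 - 9 + 9 \cdot 77}{-10763} = \left(-1562\right) \left(- \frac{1}{4764}\right) + \left(36 - 9 + 693\right) \left(- \frac{1}{10763}\right) = \frac{781}{2382} + 720 \left(- \frac{1}{10763}\right) = \frac{781}{2382} - \frac{720}{10763} = \frac{6690863}{25637466}$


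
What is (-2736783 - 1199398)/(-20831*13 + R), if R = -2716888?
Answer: 3936181/2987691 ≈ 1.3175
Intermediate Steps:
(-2736783 - 1199398)/(-20831*13 + R) = (-2736783 - 1199398)/(-20831*13 - 2716888) = -3936181/(-270803 - 2716888) = -3936181/(-2987691) = -3936181*(-1/2987691) = 3936181/2987691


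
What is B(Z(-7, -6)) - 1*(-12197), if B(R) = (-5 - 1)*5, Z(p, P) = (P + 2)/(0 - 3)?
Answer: 12167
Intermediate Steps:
Z(p, P) = -⅔ - P/3 (Z(p, P) = (2 + P)/(-3) = (2 + P)*(-⅓) = -⅔ - P/3)
B(R) = -30 (B(R) = -6*5 = -30)
B(Z(-7, -6)) - 1*(-12197) = -30 - 1*(-12197) = -30 + 12197 = 12167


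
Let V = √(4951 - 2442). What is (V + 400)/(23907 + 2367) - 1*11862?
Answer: -155830894/13137 + √2509/26274 ≈ -11862.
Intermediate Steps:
V = √2509 ≈ 50.090
(V + 400)/(23907 + 2367) - 1*11862 = (√2509 + 400)/(23907 + 2367) - 1*11862 = (400 + √2509)/26274 - 11862 = (400 + √2509)*(1/26274) - 11862 = (200/13137 + √2509/26274) - 11862 = -155830894/13137 + √2509/26274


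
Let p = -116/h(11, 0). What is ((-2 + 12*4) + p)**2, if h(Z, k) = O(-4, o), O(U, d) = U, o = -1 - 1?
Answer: 5625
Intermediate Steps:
o = -2
h(Z, k) = -4
p = 29 (p = -116/(-4) = -116*(-1/4) = 29)
((-2 + 12*4) + p)**2 = ((-2 + 12*4) + 29)**2 = ((-2 + 48) + 29)**2 = (46 + 29)**2 = 75**2 = 5625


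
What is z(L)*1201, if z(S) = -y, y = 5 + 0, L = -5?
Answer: -6005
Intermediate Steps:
y = 5
z(S) = -5 (z(S) = -1*5 = -5)
z(L)*1201 = -5*1201 = -6005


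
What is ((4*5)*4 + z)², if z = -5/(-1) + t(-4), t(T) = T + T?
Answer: 5929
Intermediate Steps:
t(T) = 2*T
z = -3 (z = -5/(-1) + 2*(-4) = -1*(-5) - 8 = 5 - 8 = -3)
((4*5)*4 + z)² = ((4*5)*4 - 3)² = (20*4 - 3)² = (80 - 3)² = 77² = 5929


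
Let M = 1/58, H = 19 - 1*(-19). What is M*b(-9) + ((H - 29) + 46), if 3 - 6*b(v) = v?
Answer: 1596/29 ≈ 55.034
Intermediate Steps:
b(v) = 1/2 - v/6
H = 38 (H = 19 + 19 = 38)
M = 1/58 ≈ 0.017241
M*b(-9) + ((H - 29) + 46) = (1/2 - 1/6*(-9))/58 + ((38 - 29) + 46) = (1/2 + 3/2)/58 + (9 + 46) = (1/58)*2 + 55 = 1/29 + 55 = 1596/29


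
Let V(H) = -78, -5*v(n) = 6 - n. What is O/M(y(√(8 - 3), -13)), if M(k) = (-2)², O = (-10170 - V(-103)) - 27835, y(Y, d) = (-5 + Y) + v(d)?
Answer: -37927/4 ≈ -9481.8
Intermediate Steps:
v(n) = -6/5 + n/5 (v(n) = -(6 - n)/5 = -6/5 + n/5)
y(Y, d) = -31/5 + Y + d/5 (y(Y, d) = (-5 + Y) + (-6/5 + d/5) = -31/5 + Y + d/5)
O = -37927 (O = (-10170 - 1*(-78)) - 27835 = (-10170 + 78) - 27835 = -10092 - 27835 = -37927)
M(k) = 4
O/M(y(√(8 - 3), -13)) = -37927/4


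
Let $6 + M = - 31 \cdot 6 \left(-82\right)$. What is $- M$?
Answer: $-15246$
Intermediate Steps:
$M = 15246$ ($M = -6 - 31 \cdot 6 \left(-82\right) = -6 - -15252 = -6 + 15252 = 15246$)
$- M = \left(-1\right) 15246 = -15246$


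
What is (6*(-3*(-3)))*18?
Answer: 972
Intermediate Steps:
(6*(-3*(-3)))*18 = (6*9)*18 = 54*18 = 972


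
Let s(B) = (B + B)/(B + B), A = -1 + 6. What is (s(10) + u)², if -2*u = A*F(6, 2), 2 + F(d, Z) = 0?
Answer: 36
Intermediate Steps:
F(d, Z) = -2 (F(d, Z) = -2 + 0 = -2)
A = 5
s(B) = 1 (s(B) = (2*B)/((2*B)) = (2*B)*(1/(2*B)) = 1)
u = 5 (u = -5*(-2)/2 = -½*(-10) = 5)
(s(10) + u)² = (1 + 5)² = 6² = 36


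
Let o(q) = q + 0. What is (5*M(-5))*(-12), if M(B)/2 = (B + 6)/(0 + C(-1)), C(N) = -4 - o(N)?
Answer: 40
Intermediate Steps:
o(q) = q
C(N) = -4 - N
M(B) = -4 - 2*B/3 (M(B) = 2*((B + 6)/(0 + (-4 - 1*(-1)))) = 2*((6 + B)/(0 + (-4 + 1))) = 2*((6 + B)/(0 - 3)) = 2*((6 + B)/(-3)) = 2*((6 + B)*(-1/3)) = 2*(-2 - B/3) = -4 - 2*B/3)
(5*M(-5))*(-12) = (5*(-4 - 2/3*(-5)))*(-12) = (5*(-4 + 10/3))*(-12) = (5*(-2/3))*(-12) = -10/3*(-12) = 40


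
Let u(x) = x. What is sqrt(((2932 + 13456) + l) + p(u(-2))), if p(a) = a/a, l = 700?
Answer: sqrt(17089) ≈ 130.72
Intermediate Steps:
p(a) = 1
sqrt(((2932 + 13456) + l) + p(u(-2))) = sqrt(((2932 + 13456) + 700) + 1) = sqrt((16388 + 700) + 1) = sqrt(17088 + 1) = sqrt(17089)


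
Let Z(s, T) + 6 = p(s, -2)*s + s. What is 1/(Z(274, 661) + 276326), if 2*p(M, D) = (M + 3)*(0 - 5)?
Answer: 1/86849 ≈ 1.1514e-5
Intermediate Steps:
p(M, D) = -15/2 - 5*M/2 (p(M, D) = ((M + 3)*(0 - 5))/2 = ((3 + M)*(-5))/2 = (-15 - 5*M)/2 = -15/2 - 5*M/2)
Z(s, T) = -6 + s + s*(-15/2 - 5*s/2) (Z(s, T) = -6 + ((-15/2 - 5*s/2)*s + s) = -6 + (s*(-15/2 - 5*s/2) + s) = -6 + (s + s*(-15/2 - 5*s/2)) = -6 + s + s*(-15/2 - 5*s/2))
1/(Z(274, 661) + 276326) = 1/((-6 + 274 - 5/2*274*(3 + 274)) + 276326) = 1/((-6 + 274 - 5/2*274*277) + 276326) = 1/((-6 + 274 - 189745) + 276326) = 1/(-189477 + 276326) = 1/86849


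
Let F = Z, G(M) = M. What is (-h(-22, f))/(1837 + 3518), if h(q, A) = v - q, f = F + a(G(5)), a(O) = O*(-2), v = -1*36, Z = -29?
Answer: 2/765 ≈ 0.0026144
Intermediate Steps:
F = -29
v = -36
a(O) = -2*O
f = -39 (f = -29 - 2*5 = -29 - 10 = -39)
h(q, A) = -36 - q
(-h(-22, f))/(1837 + 3518) = (-(-36 - 1*(-22)))/(1837 + 3518) = -(-36 + 22)/5355 = -1*(-14)*(1/5355) = 14*(1/5355) = 2/765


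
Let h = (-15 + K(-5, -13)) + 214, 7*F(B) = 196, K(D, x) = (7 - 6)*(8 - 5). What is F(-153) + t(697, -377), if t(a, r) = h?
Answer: 230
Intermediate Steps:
K(D, x) = 3 (K(D, x) = 1*3 = 3)
F(B) = 28 (F(B) = (⅐)*196 = 28)
h = 202 (h = (-15 + 3) + 214 = -12 + 214 = 202)
t(a, r) = 202
F(-153) + t(697, -377) = 28 + 202 = 230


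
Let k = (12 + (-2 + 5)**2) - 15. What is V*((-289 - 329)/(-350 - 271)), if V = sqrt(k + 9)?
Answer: 206*sqrt(15)/207 ≈ 3.8543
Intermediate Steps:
k = 6 (k = (12 + 3**2) - 15 = (12 + 9) - 15 = 21 - 15 = 6)
V = sqrt(15) (V = sqrt(6 + 9) = sqrt(15) ≈ 3.8730)
V*((-289 - 329)/(-350 - 271)) = sqrt(15)*((-289 - 329)/(-350 - 271)) = sqrt(15)*(-618/(-621)) = sqrt(15)*(-618*(-1/621)) = sqrt(15)*(206/207) = 206*sqrt(15)/207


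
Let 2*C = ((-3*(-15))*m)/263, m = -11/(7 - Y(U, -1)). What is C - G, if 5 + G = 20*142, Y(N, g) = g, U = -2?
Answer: -11930175/4208 ≈ -2835.1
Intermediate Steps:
m = -11/8 (m = -11/(7 - 1*(-1)) = -11/(7 + 1) = -11/8 ≈ -1.3750)
C = -495/4208 (C = ((-3*(-15)*(-11/8))/263)/2 = ((45*(-11/8))*(1/263))/2 = (-495/8*1/263)/2 = (½)*(-495/2104) = -495/4208 ≈ -0.11763)
G = 2835 (G = -5 + 20*142 = -5 + 2840 = 2835)
C - G = -495/4208 - 1*2835 = -495/4208 - 2835 = -11930175/4208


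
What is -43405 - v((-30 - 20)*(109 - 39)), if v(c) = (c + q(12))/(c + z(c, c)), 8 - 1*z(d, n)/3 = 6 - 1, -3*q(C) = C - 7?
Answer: -454591070/10473 ≈ -43406.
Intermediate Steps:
q(C) = 7/3 - C/3 (q(C) = -(C - 7)/3 = -(-7 + C)/3 = 7/3 - C/3)
z(d, n) = 9 (z(d, n) = 24 - 3*(6 - 1) = 24 - 3*5 = 24 - 15 = 9)
v(c) = (-5/3 + c)/(9 + c) (v(c) = (c + (7/3 - ⅓*12))/(c + 9) = (c + (7/3 - 4))/(9 + c) = (c - 5/3)/(9 + c) = (-5/3 + c)/(9 + c))
-43405 - v((-30 - 20)*(109 - 39)) = -43405 - (-5/3 + (-30 - 20)*(109 - 39))/(9 + (-30 - 20)*(109 - 39)) = -43405 - (-5/3 - 50*70)/(9 - 50*70) = -43405 - (-5/3 - 3500)/(9 - 3500) = -43405 - (-10505)/((-3491)*3) = -43405 - (-1)*(-10505)/(3491*3) = -43405 - 1*10505/10473 = -43405 - 10505/10473 = -454591070/10473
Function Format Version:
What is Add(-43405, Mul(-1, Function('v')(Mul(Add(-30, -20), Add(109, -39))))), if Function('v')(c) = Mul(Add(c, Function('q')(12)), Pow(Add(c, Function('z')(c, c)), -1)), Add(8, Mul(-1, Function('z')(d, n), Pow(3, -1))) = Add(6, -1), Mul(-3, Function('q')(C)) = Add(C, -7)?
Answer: Rational(-454591070, 10473) ≈ -43406.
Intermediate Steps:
Function('q')(C) = Add(Rational(7, 3), Mul(Rational(-1, 3), C)) (Function('q')(C) = Mul(Rational(-1, 3), Add(C, -7)) = Mul(Rational(-1, 3), Add(-7, C)) = Add(Rational(7, 3), Mul(Rational(-1, 3), C)))
Function('z')(d, n) = 9 (Function('z')(d, n) = Add(24, Mul(-3, Add(6, -1))) = Add(24, Mul(-3, 5)) = Add(24, -15) = 9)
Function('v')(c) = Mul(Pow(Add(9, c), -1), Add(Rational(-5, 3), c)) (Function('v')(c) = Mul(Add(c, Add(Rational(7, 3), Mul(Rational(-1, 3), 12))), Pow(Add(c, 9), -1)) = Mul(Add(c, Add(Rational(7, 3), -4)), Pow(Add(9, c), -1)) = Mul(Add(c, Rational(-5, 3)), Pow(Add(9, c), -1)) = Mul(Add(Rational(-5, 3), c), Pow(Add(9, c), -1)) = Mul(Pow(Add(9, c), -1), Add(Rational(-5, 3), c)))
Add(-43405, Mul(-1, Function('v')(Mul(Add(-30, -20), Add(109, -39))))) = Add(-43405, Mul(-1, Mul(Pow(Add(9, Mul(Add(-30, -20), Add(109, -39))), -1), Add(Rational(-5, 3), Mul(Add(-30, -20), Add(109, -39)))))) = Add(-43405, Mul(-1, Mul(Pow(Add(9, Mul(-50, 70)), -1), Add(Rational(-5, 3), Mul(-50, 70))))) = Add(-43405, Mul(-1, Mul(Pow(Add(9, -3500), -1), Add(Rational(-5, 3), -3500)))) = Add(-43405, Mul(-1, Mul(Pow(-3491, -1), Rational(-10505, 3)))) = Add(-43405, Mul(-1, Mul(Rational(-1, 3491), Rational(-10505, 3)))) = Add(-43405, Mul(-1, Rational(10505, 10473))) = Add(-43405, Rational(-10505, 10473)) = Rational(-454591070, 10473)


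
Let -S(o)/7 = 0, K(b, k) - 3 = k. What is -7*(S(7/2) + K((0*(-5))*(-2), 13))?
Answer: -112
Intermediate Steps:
K(b, k) = 3 + k
S(o) = 0 (S(o) = -7*0 = 0)
-7*(S(7/2) + K((0*(-5))*(-2), 13)) = -7*(0 + (3 + 13)) = -7*(0 + 16) = -7*16 = -112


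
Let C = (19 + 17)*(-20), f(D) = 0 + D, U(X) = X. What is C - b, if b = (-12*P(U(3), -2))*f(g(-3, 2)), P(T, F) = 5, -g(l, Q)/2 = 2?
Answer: -960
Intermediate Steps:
g(l, Q) = -4 (g(l, Q) = -2*2 = -4)
f(D) = D
C = -720 (C = 36*(-20) = -720)
b = 240 (b = -12*5*(-4) = -60*(-4) = 240)
C - b = -720 - 1*240 = -720 - 240 = -960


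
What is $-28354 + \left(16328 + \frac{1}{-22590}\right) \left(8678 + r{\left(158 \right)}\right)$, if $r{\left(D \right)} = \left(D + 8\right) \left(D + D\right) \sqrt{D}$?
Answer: $\frac{1600117804511}{11295} + \frac{9674185184332 \sqrt{158}}{11295} \approx 1.0908 \cdot 10^{10}$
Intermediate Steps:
$r{\left(D \right)} = 2 D^{\frac{3}{2}} \left(8 + D\right)$ ($r{\left(D \right)} = \left(8 + D\right) 2 D \sqrt{D} = 2 D \left(8 + D\right) \sqrt{D} = 2 D^{\frac{3}{2}} \left(8 + D\right)$)
$-28354 + \left(16328 + \frac{1}{-22590}\right) \left(8678 + r{\left(158 \right)}\right) = -28354 + \left(16328 + \frac{1}{-22590}\right) \left(8678 + 2 \cdot 158^{\frac{3}{2}} \left(8 + 158\right)\right) = -28354 + \left(16328 - \frac{1}{22590}\right) \left(8678 + 2 \cdot 158 \sqrt{158} \cdot 166\right) = -28354 + \frac{368849519 \left(8678 + 52456 \sqrt{158}\right)}{22590} = -28354 + \left(\frac{1600438062941}{11295} + \frac{9674185184332 \sqrt{158}}{11295}\right) = \frac{1600117804511}{11295} + \frac{9674185184332 \sqrt{158}}{11295}$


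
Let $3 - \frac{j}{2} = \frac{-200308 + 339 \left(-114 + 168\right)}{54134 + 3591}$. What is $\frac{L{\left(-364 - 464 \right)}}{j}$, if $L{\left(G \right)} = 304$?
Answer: $\frac{8774200}{355177} \approx 24.704$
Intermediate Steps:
$j = \frac{710354}{57725}$ ($j = 6 - 2 \frac{-200308 + 339 \left(-114 + 168\right)}{54134 + 3591} = 6 - 2 \frac{-200308 + 339 \cdot 54}{57725} = 6 - 2 \left(-200308 + 18306\right) \frac{1}{57725} = 6 - 2 \left(\left(-182002\right) \frac{1}{57725}\right) = 6 - - \frac{364004}{57725} = 6 + \frac{364004}{57725} = \frac{710354}{57725} \approx 12.306$)
$\frac{L{\left(-364 - 464 \right)}}{j} = \frac{304}{\frac{710354}{57725}} = 304 \cdot \frac{57725}{710354} = \frac{8774200}{355177}$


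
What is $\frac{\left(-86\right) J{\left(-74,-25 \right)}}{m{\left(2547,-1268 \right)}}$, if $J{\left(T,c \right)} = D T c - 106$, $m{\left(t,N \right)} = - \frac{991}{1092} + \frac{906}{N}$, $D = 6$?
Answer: $\frac{327292523376}{561485} \approx 5.8291 \cdot 10^{5}$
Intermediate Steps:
$m{\left(t,N \right)} = - \frac{991}{1092} + \frac{906}{N}$ ($m{\left(t,N \right)} = \left(-991\right) \frac{1}{1092} + \frac{906}{N} = - \frac{991}{1092} + \frac{906}{N}$)
$J{\left(T,c \right)} = -106 + 6 T c$ ($J{\left(T,c \right)} = 6 T c - 106 = -106 + 6 T c$)
$\frac{\left(-86\right) J{\left(-74,-25 \right)}}{m{\left(2547,-1268 \right)}} = \frac{\left(-86\right) \left(-106 + 6 \left(-74\right) \left(-25\right)\right)}{- \frac{991}{1092} + \frac{906}{-1268}} = \frac{\left(-86\right) \left(-106 + 11100\right)}{- \frac{991}{1092} + 906 \left(- \frac{1}{1268}\right)} = \frac{\left(-86\right) 10994}{- \frac{991}{1092} - \frac{453}{634}} = - \frac{945484}{- \frac{561485}{346164}} = \left(-945484\right) \left(- \frac{346164}{561485}\right) = \frac{327292523376}{561485}$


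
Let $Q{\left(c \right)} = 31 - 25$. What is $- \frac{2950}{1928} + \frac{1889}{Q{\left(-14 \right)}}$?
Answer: $\frac{906073}{2892} \approx 313.3$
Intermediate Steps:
$Q{\left(c \right)} = 6$
$- \frac{2950}{1928} + \frac{1889}{Q{\left(-14 \right)}} = - \frac{2950}{1928} + \frac{1889}{6} = \left(-2950\right) \frac{1}{1928} + 1889 \cdot \frac{1}{6} = - \frac{1475}{964} + \frac{1889}{6} = \frac{906073}{2892}$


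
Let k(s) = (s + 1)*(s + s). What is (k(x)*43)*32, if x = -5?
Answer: 55040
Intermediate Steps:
k(s) = 2*s*(1 + s) (k(s) = (1 + s)*(2*s) = 2*s*(1 + s))
(k(x)*43)*32 = ((2*(-5)*(1 - 5))*43)*32 = ((2*(-5)*(-4))*43)*32 = (40*43)*32 = 1720*32 = 55040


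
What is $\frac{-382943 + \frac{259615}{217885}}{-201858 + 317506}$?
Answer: $- \frac{4171863797}{1259898224} \approx -3.3113$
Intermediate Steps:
$\frac{-382943 + \frac{259615}{217885}}{-201858 + 317506} = \frac{-382943 + 259615 \cdot \frac{1}{217885}}{115648} = \left(-382943 + \frac{51923}{43577}\right) \frac{1}{115648} = \left(- \frac{16687455188}{43577}\right) \frac{1}{115648} = - \frac{4171863797}{1259898224}$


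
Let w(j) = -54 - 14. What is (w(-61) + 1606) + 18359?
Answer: 19897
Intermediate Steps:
w(j) = -68
(w(-61) + 1606) + 18359 = (-68 + 1606) + 18359 = 1538 + 18359 = 19897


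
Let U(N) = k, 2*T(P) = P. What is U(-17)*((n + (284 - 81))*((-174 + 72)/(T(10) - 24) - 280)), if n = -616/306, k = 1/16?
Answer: -80229359/23256 ≈ -3449.8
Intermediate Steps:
T(P) = P/2
k = 1/16 ≈ 0.062500
U(N) = 1/16
n = -308/153 (n = -616*1/306 = -308/153 ≈ -2.0131)
U(-17)*((n + (284 - 81))*((-174 + 72)/(T(10) - 24) - 280)) = ((-308/153 + (284 - 81))*((-174 + 72)/((½)*10 - 24) - 280))/16 = ((-308/153 + 203)*(-102/(5 - 24) - 280))/16 = (30751*(-102/(-19) - 280)/153)/16 = (30751*(-102*(-1/19) - 280)/153)/16 = (30751*(102/19 - 280)/153)/16 = ((30751/153)*(-5218/19))/16 = (1/16)*(-160458718/2907) = -80229359/23256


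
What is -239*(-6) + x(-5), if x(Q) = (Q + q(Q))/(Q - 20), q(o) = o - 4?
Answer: 35864/25 ≈ 1434.6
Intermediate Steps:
q(o) = -4 + o
x(Q) = (-4 + 2*Q)/(-20 + Q) (x(Q) = (Q + (-4 + Q))/(Q - 20) = (-4 + 2*Q)/(-20 + Q))
-239*(-6) + x(-5) = -239*(-6) + 2*(-2 - 5)/(-20 - 5) = 1434 + 2*(-7)/(-25) = 1434 + 2*(-1/25)*(-7) = 1434 + 14/25 = 35864/25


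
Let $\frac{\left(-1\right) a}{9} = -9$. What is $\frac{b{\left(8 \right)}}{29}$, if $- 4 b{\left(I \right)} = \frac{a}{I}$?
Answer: $- \frac{81}{928} \approx -0.087284$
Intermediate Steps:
$a = 81$ ($a = \left(-9\right) \left(-9\right) = 81$)
$b{\left(I \right)} = - \frac{81}{4 I}$ ($b{\left(I \right)} = - \frac{81 \frac{1}{I}}{4} = - \frac{81}{4 I}$)
$\frac{b{\left(8 \right)}}{29} = \frac{\left(- \frac{81}{4}\right) \frac{1}{8}}{29} = \left(- \frac{81}{4}\right) \frac{1}{8} \cdot \frac{1}{29} = \left(- \frac{81}{32}\right) \frac{1}{29} = - \frac{81}{928}$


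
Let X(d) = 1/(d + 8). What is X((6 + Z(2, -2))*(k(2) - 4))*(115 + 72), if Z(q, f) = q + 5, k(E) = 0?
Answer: -17/4 ≈ -4.2500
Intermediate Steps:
Z(q, f) = 5 + q
X(d) = 1/(8 + d)
X((6 + Z(2, -2))*(k(2) - 4))*(115 + 72) = (115 + 72)/(8 + (6 + (5 + 2))*(0 - 4)) = 187/(8 + (6 + 7)*(-4)) = 187/(8 + 13*(-4)) = 187/(8 - 52) = 187/(-44) = -1/44*187 = -17/4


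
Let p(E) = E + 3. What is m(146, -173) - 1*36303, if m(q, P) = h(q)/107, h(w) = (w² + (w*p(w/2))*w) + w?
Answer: -2242943/107 ≈ -20962.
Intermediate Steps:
p(E) = 3 + E
h(w) = w + w² + w²*(3 + w/2) (h(w) = (w² + (w*(3 + w/2))*w) + w = (w² + w²*(3 + w/2)) + w = w + w² + w²*(3 + w/2))
m(q, P) = q*(2 + q² + 8*q)/214 (m(q, P) = (q*(2 + q² + 8*q)/2)/107 = (q*(2 + q² + 8*q)/2)*(1/107) = q*(2 + q² + 8*q)/214)
m(146, -173) - 1*36303 = (1/214)*146*(2 + 146² + 8*146) - 1*36303 = (1/214)*146*(2 + 21316 + 1168) - 36303 = (1/214)*146*22486 - 36303 = 1641478/107 - 36303 = -2242943/107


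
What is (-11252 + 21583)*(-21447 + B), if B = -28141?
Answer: -512293628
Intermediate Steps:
(-11252 + 21583)*(-21447 + B) = (-11252 + 21583)*(-21447 - 28141) = 10331*(-49588) = -512293628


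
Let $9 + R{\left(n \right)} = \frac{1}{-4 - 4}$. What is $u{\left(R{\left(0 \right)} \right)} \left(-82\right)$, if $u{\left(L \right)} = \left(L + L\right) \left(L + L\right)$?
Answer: $- \frac{218489}{8} \approx -27311.0$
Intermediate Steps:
$R{\left(n \right)} = - \frac{73}{8}$ ($R{\left(n \right)} = -9 + \frac{1}{-4 - 4} = -9 + \frac{1}{-8} = -9 - \frac{1}{8} = - \frac{73}{8}$)
$u{\left(L \right)} = 4 L^{2}$ ($u{\left(L \right)} = 2 L 2 L = 4 L^{2}$)
$u{\left(R{\left(0 \right)} \right)} \left(-82\right) = 4 \left(- \frac{73}{8}\right)^{2} \left(-82\right) = 4 \cdot \frac{5329}{64} \left(-82\right) = \frac{5329}{16} \left(-82\right) = - \frac{218489}{8}$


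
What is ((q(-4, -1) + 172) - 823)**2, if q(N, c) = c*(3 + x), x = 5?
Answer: 434281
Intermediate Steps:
q(N, c) = 8*c (q(N, c) = c*(3 + 5) = c*8 = 8*c)
((q(-4, -1) + 172) - 823)**2 = ((8*(-1) + 172) - 823)**2 = ((-8 + 172) - 823)**2 = (164 - 823)**2 = (-659)**2 = 434281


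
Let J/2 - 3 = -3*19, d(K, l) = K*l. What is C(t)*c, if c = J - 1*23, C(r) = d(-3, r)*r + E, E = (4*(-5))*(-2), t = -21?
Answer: 168073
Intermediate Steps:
E = 40 (E = -20*(-2) = 40)
J = -108 (J = 6 + 2*(-3*19) = 6 + 2*(-57) = 6 - 114 = -108)
C(r) = 40 - 3*r² (C(r) = (-3*r)*r + 40 = -3*r² + 40 = 40 - 3*r²)
c = -131 (c = -108 - 1*23 = -108 - 23 = -131)
C(t)*c = (40 - 3*(-21)²)*(-131) = (40 - 3*441)*(-131) = (40 - 1323)*(-131) = -1283*(-131) = 168073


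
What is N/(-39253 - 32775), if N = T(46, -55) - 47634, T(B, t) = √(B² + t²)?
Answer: 23817/36014 - √5141/72028 ≈ 0.66033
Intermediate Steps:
N = -47634 + √5141 (N = √(46² + (-55)²) - 47634 = √(2116 + 3025) - 47634 = √5141 - 47634 = -47634 + √5141 ≈ -47562.)
N/(-39253 - 32775) = (-47634 + √5141)/(-39253 - 32775) = (-47634 + √5141)/(-72028) = (-47634 + √5141)*(-1/72028) = 23817/36014 - √5141/72028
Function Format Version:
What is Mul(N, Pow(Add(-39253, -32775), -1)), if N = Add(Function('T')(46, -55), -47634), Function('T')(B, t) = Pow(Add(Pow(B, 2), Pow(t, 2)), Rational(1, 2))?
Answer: Add(Rational(23817, 36014), Mul(Rational(-1, 72028), Pow(5141, Rational(1, 2)))) ≈ 0.66033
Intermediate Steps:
N = Add(-47634, Pow(5141, Rational(1, 2))) (N = Add(Pow(Add(Pow(46, 2), Pow(-55, 2)), Rational(1, 2)), -47634) = Add(Pow(Add(2116, 3025), Rational(1, 2)), -47634) = Add(Pow(5141, Rational(1, 2)), -47634) = Add(-47634, Pow(5141, Rational(1, 2))) ≈ -47562.)
Mul(N, Pow(Add(-39253, -32775), -1)) = Mul(Add(-47634, Pow(5141, Rational(1, 2))), Pow(Add(-39253, -32775), -1)) = Mul(Add(-47634, Pow(5141, Rational(1, 2))), Pow(-72028, -1)) = Mul(Add(-47634, Pow(5141, Rational(1, 2))), Rational(-1, 72028)) = Add(Rational(23817, 36014), Mul(Rational(-1, 72028), Pow(5141, Rational(1, 2))))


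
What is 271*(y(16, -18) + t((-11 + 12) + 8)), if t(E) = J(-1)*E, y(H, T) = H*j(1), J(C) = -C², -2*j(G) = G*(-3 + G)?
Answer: 1897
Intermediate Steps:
j(G) = -G*(-3 + G)/2
y(H, T) = H (y(H, T) = H*((½)*1*(3 - 1*1)) = H*((½)*1*(3 - 1)) = H*((½)*1*2) = H*1 = H)
t(E) = -E (t(E) = (-1*(-1)²)*E = (-1*1)*E = -E)
271*(y(16, -18) + t((-11 + 12) + 8)) = 271*(16 - ((-11 + 12) + 8)) = 271*(16 - (1 + 8)) = 271*(16 - 1*9) = 271*(16 - 9) = 271*7 = 1897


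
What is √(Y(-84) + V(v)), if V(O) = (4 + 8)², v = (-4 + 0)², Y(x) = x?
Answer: 2*√15 ≈ 7.7460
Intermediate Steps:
v = 16 (v = (-4)² = 16)
V(O) = 144 (V(O) = 12² = 144)
√(Y(-84) + V(v)) = √(-84 + 144) = √60 = 2*√15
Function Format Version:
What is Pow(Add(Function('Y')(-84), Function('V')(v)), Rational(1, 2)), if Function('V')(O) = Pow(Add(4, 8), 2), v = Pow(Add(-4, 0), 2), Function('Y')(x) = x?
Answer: Mul(2, Pow(15, Rational(1, 2))) ≈ 7.7460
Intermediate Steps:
v = 16 (v = Pow(-4, 2) = 16)
Function('V')(O) = 144 (Function('V')(O) = Pow(12, 2) = 144)
Pow(Add(Function('Y')(-84), Function('V')(v)), Rational(1, 2)) = Pow(Add(-84, 144), Rational(1, 2)) = Pow(60, Rational(1, 2)) = Mul(2, Pow(15, Rational(1, 2)))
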